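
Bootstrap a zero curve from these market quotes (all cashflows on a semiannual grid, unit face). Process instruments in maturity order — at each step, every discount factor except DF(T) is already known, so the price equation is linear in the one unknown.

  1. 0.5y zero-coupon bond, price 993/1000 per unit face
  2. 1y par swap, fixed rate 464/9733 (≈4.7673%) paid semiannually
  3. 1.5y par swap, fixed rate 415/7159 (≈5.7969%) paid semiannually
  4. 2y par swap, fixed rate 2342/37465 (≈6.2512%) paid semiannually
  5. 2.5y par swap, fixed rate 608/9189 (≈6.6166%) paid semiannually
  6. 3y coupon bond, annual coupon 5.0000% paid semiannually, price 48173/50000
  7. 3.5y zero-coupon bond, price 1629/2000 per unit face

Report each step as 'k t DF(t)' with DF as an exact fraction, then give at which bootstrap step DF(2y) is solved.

step 1 [0.5y] zero: DF = P = 993/1000 ≈ 0.993000
step 2 [1y] swap r/2=232/9733: DF=(1 − 232/9733·(0.993000))/(1+232/9733) = 596/625 ≈ 0.953600
step 3 [1.5y] swap r/2=415/14318: DF=(1 − 415/14318·(0.993000+0.953600))/(1+415/14318) = 917/1000 ≈ 0.917000
step 4 [2y] swap r/2=1171/37465: DF=(1 − 1171/37465·(0.993000+0.953600+0.917000))/(1+1171/37465) = 8829/10000 ≈ 0.882900
step 5 [2.5y] swap r/2=304/9189: DF=(1 − 304/9189·(0.993000+0.953600+0.917000+0.882900))/(1+304/9189) = 106/125 ≈ 0.848000
step 6 [3y] bond c/2=1/40: DF=(48173/50000 − 1/40·(0.993000+0.953600+0.917000+0.882900+0.848000))/(1+1/40) = 8279/10000 ≈ 0.827900
step 7 [3.5y] zero: DF = P = 1629/2000 ≈ 0.814500

1 1/2 993/1000
2 1 596/625
3 3/2 917/1000
4 2 8829/10000
5 5/2 106/125
6 3 8279/10000
7 7/2 1629/2000
DF(2y) is solved at step 4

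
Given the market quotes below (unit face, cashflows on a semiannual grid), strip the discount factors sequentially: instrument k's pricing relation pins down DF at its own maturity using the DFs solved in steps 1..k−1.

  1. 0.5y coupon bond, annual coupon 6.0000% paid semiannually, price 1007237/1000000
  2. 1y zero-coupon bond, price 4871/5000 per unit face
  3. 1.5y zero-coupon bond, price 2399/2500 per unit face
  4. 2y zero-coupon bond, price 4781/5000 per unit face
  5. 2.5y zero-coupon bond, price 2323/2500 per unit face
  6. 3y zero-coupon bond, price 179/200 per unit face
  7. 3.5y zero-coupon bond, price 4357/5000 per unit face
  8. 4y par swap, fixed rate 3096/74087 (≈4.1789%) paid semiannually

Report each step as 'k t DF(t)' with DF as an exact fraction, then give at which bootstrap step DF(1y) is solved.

1 1/2 9779/10000
2 1 4871/5000
3 3/2 2399/2500
4 2 4781/5000
5 5/2 2323/2500
6 3 179/200
7 7/2 4357/5000
8 4 2113/2500
DF(1y) is solved at step 2

step 1 [0.5y] bond c/2=3/100: DF=(1007237/1000000 − 3/100·(0))/(1+3/100) = 9779/10000 ≈ 0.977900
step 2 [1y] zero: DF = P = 4871/5000 ≈ 0.974200
step 3 [1.5y] zero: DF = P = 2399/2500 ≈ 0.959600
step 4 [2y] zero: DF = P = 4781/5000 ≈ 0.956200
step 5 [2.5y] zero: DF = P = 2323/2500 ≈ 0.929200
step 6 [3y] zero: DF = P = 179/200 ≈ 0.895000
step 7 [3.5y] zero: DF = P = 4357/5000 ≈ 0.871400
step 8 [4y] swap r/2=1548/74087: DF=(1 − 1548/74087·(0.977900+0.974200+0.959600+0.956200+0.929200+0.895000+0.871400))/(1+1548/74087) = 2113/2500 ≈ 0.845200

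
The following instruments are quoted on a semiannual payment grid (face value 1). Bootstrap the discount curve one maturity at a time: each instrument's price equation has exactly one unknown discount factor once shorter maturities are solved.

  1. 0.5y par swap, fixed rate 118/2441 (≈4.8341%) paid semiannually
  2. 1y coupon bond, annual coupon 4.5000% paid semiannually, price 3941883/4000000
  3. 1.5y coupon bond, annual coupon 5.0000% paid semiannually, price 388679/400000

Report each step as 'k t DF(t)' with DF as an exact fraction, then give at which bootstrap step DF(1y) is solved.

step 1 [0.5y] swap r/2=59/2441: DF=(1 − 59/2441·(0))/(1+59/2441) = 2441/2500 ≈ 0.976400
step 2 [1y] bond c/2=9/400: DF=(3941883/4000000 − 9/400·(0.976400))/(1+9/400) = 9423/10000 ≈ 0.942300
step 3 [1.5y] bond c/2=1/40: DF=(388679/400000 − 1/40·(0.976400+0.942300))/(1+1/40) = 2253/2500 ≈ 0.901200

1 1/2 2441/2500
2 1 9423/10000
3 3/2 2253/2500
DF(1y) is solved at step 2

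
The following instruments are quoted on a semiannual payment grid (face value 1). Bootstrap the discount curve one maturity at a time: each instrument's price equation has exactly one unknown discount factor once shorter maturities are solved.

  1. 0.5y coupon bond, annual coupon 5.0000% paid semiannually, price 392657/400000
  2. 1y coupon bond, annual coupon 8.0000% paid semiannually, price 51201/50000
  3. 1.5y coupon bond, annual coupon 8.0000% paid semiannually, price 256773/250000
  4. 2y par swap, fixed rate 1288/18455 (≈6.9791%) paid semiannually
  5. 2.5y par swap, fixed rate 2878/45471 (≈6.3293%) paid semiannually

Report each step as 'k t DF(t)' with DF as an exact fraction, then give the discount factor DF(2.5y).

step 1 [0.5y] bond c/2=1/40: DF=(392657/400000 − 1/40·(0))/(1+1/40) = 9577/10000 ≈ 0.957700
step 2 [1y] bond c/2=1/25: DF=(51201/50000 − 1/25·(0.957700))/(1+1/25) = 4739/5000 ≈ 0.947800
step 3 [1.5y] bond c/2=1/25: DF=(256773/250000 − 1/25·(0.957700+0.947800))/(1+1/25) = 9143/10000 ≈ 0.914300
step 4 [2y] swap r/2=644/18455: DF=(1 − 644/18455·(0.957700+0.947800+0.914300))/(1+644/18455) = 1089/1250 ≈ 0.871200
step 5 [2.5y] swap r/2=1439/45471: DF=(1 − 1439/45471·(0.957700+0.947800+0.914300+0.871200))/(1+1439/45471) = 8561/10000 ≈ 0.856100

1 1/2 9577/10000
2 1 4739/5000
3 3/2 9143/10000
4 2 1089/1250
5 5/2 8561/10000
DF(2.5y) = 8561/10000 ≈ 0.856100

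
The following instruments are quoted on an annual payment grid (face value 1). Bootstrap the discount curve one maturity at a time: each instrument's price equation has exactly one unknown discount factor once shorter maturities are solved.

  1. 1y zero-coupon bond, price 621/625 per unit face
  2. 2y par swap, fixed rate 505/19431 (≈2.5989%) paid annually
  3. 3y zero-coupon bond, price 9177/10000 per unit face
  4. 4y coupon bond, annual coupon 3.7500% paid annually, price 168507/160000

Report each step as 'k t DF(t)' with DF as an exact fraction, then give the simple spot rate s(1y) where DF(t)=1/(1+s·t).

step 1 [1y] zero: DF = P = 621/625 ≈ 0.993600
step 2 [2y] swap r/1=505/19431: DF=(1 − 505/19431·(0.993600))/(1+505/19431) = 1899/2000 ≈ 0.949500
step 3 [3y] zero: DF = P = 9177/10000 ≈ 0.917700
step 4 [4y] bond c/1=3/80: DF=(168507/160000 − 3/80·(0.993600+0.949500+0.917700))/(1+3/80) = 9117/10000 ≈ 0.911700

1 1 621/625
2 2 1899/2000
3 3 9177/10000
4 4 9117/10000
s(1y) = (1/(621/625) − 1)/(1) = 4/621 ≈ 0.6441%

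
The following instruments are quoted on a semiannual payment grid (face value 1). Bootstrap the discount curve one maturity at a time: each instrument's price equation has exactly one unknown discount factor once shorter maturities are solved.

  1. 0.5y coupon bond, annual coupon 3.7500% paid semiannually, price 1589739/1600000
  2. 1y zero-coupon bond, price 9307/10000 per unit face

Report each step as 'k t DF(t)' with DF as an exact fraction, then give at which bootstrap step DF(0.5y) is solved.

1 1/2 9753/10000
2 1 9307/10000
DF(0.5y) is solved at step 1

step 1 [0.5y] bond c/2=3/160: DF=(1589739/1600000 − 3/160·(0))/(1+3/160) = 9753/10000 ≈ 0.975300
step 2 [1y] zero: DF = P = 9307/10000 ≈ 0.930700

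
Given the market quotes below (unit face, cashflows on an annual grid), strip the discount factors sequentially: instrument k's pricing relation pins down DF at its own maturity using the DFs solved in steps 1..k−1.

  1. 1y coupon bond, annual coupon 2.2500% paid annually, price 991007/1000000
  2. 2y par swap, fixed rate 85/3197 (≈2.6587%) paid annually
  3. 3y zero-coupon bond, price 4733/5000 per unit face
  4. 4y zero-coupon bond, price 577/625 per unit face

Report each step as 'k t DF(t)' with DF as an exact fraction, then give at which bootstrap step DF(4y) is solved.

step 1 [1y] bond c/1=9/400: DF=(991007/1000000 − 9/400·(0))/(1+9/400) = 2423/2500 ≈ 0.969200
step 2 [2y] swap r/1=85/3197: DF=(1 − 85/3197·(0.969200))/(1+85/3197) = 949/1000 ≈ 0.949000
step 3 [3y] zero: DF = P = 4733/5000 ≈ 0.946600
step 4 [4y] zero: DF = P = 577/625 ≈ 0.923200

1 1 2423/2500
2 2 949/1000
3 3 4733/5000
4 4 577/625
DF(4y) is solved at step 4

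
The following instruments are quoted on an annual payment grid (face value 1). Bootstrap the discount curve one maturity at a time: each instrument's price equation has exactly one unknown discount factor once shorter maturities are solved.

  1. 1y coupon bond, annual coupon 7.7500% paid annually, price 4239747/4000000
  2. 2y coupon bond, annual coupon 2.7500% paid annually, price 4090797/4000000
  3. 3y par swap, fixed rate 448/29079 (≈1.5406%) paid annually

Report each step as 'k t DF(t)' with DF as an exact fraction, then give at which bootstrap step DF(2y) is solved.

1 1 9837/10000
2 2 969/1000
3 3 597/625
DF(2y) is solved at step 2

step 1 [1y] bond c/1=31/400: DF=(4239747/4000000 − 31/400·(0))/(1+31/400) = 9837/10000 ≈ 0.983700
step 2 [2y] bond c/1=11/400: DF=(4090797/4000000 − 11/400·(0.983700))/(1+11/400) = 969/1000 ≈ 0.969000
step 3 [3y] swap r/1=448/29079: DF=(1 − 448/29079·(0.983700+0.969000))/(1+448/29079) = 597/625 ≈ 0.955200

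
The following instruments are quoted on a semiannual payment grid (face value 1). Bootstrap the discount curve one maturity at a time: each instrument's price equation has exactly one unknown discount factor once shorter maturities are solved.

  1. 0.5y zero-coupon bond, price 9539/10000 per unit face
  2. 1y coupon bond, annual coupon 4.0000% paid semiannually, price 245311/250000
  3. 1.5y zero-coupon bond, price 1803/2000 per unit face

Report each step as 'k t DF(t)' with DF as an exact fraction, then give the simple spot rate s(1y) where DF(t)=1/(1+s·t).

1 1/2 9539/10000
2 1 9433/10000
3 3/2 1803/2000
s(1y) = (1/(9433/10000) − 1)/(1) = 567/9433 ≈ 6.0108%

step 1 [0.5y] zero: DF = P = 9539/10000 ≈ 0.953900
step 2 [1y] bond c/2=1/50: DF=(245311/250000 − 1/50·(0.953900))/(1+1/50) = 9433/10000 ≈ 0.943300
step 3 [1.5y] zero: DF = P = 1803/2000 ≈ 0.901500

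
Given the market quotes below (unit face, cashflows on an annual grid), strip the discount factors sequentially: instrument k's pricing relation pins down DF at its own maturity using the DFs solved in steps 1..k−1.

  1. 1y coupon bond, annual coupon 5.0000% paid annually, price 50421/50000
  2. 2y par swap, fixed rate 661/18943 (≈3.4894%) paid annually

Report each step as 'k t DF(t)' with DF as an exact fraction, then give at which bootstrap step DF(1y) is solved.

step 1 [1y] bond c/1=1/20: DF=(50421/50000 − 1/20·(0))/(1+1/20) = 2401/2500 ≈ 0.960400
step 2 [2y] swap r/1=661/18943: DF=(1 − 661/18943·(0.960400))/(1+661/18943) = 9339/10000 ≈ 0.933900

1 1 2401/2500
2 2 9339/10000
DF(1y) is solved at step 1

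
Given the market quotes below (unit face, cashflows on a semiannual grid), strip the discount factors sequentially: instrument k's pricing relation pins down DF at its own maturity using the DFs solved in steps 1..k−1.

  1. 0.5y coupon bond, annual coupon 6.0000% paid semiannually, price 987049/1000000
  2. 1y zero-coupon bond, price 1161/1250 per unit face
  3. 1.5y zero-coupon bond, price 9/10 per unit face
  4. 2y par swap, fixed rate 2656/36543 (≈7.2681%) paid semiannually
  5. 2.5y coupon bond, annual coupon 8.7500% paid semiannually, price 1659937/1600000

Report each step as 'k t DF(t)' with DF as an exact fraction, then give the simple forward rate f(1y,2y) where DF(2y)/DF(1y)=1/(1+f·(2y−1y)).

1 1/2 9583/10000
2 1 1161/1250
3 3/2 9/10
4 2 542/625
5 5/2 1051/1250
f(1y,2y) = ((1161/1250)/(542/625) − 1)/(1) = 77/1084 ≈ 7.1033%

step 1 [0.5y] bond c/2=3/100: DF=(987049/1000000 − 3/100·(0))/(1+3/100) = 9583/10000 ≈ 0.958300
step 2 [1y] zero: DF = P = 1161/1250 ≈ 0.928800
step 3 [1.5y] zero: DF = P = 9/10 ≈ 0.900000
step 4 [2y] swap r/2=1328/36543: DF=(1 − 1328/36543·(0.958300+0.928800+0.900000))/(1+1328/36543) = 542/625 ≈ 0.867200
step 5 [2.5y] bond c/2=7/160: DF=(1659937/1600000 − 7/160·(0.958300+0.928800+0.900000+0.867200))/(1+7/160) = 1051/1250 ≈ 0.840800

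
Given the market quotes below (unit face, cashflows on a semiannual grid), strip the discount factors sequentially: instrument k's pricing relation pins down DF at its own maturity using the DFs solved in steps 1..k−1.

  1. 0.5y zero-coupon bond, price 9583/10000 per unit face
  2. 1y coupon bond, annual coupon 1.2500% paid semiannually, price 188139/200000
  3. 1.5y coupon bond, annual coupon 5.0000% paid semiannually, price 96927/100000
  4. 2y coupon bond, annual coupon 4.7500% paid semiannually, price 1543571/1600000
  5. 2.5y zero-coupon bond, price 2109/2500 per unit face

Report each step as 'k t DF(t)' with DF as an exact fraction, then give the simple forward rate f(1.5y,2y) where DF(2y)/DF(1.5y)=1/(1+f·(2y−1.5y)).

step 1 [0.5y] zero: DF = P = 9583/10000 ≈ 0.958300
step 2 [1y] bond c/2=1/160: DF=(188139/200000 − 1/160·(0.958300))/(1+1/160) = 9289/10000 ≈ 0.928900
step 3 [1.5y] bond c/2=1/40: DF=(96927/100000 − 1/40·(0.958300+0.928900))/(1+1/40) = 2249/2500 ≈ 0.899600
step 4 [2y] bond c/2=19/800: DF=(1543571/1600000 − 19/800·(0.958300+0.928900+0.899600))/(1+19/800) = 8777/10000 ≈ 0.877700
step 5 [2.5y] zero: DF = P = 2109/2500 ≈ 0.843600

1 1/2 9583/10000
2 1 9289/10000
3 3/2 2249/2500
4 2 8777/10000
5 5/2 2109/2500
f(1.5y,2y) = ((2249/2500)/(8777/10000) − 1)/(1/2) = 438/8777 ≈ 4.9903%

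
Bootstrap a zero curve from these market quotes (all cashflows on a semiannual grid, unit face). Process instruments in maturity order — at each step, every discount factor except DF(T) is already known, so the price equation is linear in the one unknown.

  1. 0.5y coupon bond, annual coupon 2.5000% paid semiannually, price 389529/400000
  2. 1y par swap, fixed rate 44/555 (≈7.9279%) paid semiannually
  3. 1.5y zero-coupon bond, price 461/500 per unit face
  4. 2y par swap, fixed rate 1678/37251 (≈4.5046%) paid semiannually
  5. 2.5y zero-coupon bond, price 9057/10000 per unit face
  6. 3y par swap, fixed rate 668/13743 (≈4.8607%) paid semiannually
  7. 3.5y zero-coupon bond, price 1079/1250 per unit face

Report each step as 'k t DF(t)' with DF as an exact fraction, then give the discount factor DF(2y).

step 1 [0.5y] bond c/2=1/80: DF=(389529/400000 − 1/80·(0))/(1+1/80) = 4809/5000 ≈ 0.961800
step 2 [1y] swap r/2=22/555: DF=(1 − 22/555·(0.961800))/(1+22/555) = 2313/2500 ≈ 0.925200
step 3 [1.5y] zero: DF = P = 461/500 ≈ 0.922000
step 4 [2y] swap r/2=839/37251: DF=(1 − 839/37251·(0.961800+0.925200+0.922000))/(1+839/37251) = 9161/10000 ≈ 0.916100
step 5 [2.5y] zero: DF = P = 9057/10000 ≈ 0.905700
step 6 [3y] swap r/2=334/13743: DF=(1 − 334/13743·(0.961800+0.925200+0.922000+0.916100+0.905700))/(1+334/13743) = 1083/1250 ≈ 0.866400
step 7 [3.5y] zero: DF = P = 1079/1250 ≈ 0.863200

1 1/2 4809/5000
2 1 2313/2500
3 3/2 461/500
4 2 9161/10000
5 5/2 9057/10000
6 3 1083/1250
7 7/2 1079/1250
DF(2y) = 9161/10000 ≈ 0.916100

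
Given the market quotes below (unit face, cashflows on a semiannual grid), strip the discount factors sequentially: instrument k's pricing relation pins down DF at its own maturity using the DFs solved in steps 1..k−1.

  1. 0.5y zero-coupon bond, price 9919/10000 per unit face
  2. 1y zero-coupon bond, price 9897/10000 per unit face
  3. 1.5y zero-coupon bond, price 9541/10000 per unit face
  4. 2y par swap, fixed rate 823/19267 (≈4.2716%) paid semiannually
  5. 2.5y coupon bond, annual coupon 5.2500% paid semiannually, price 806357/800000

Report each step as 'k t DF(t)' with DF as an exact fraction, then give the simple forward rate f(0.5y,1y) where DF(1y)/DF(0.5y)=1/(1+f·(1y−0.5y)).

1 1/2 9919/10000
2 1 9897/10000
3 3/2 9541/10000
4 2 9177/10000
5 5/2 2209/2500
f(0.5y,1y) = ((9919/10000)/(9897/10000) − 1)/(1/2) = 44/9897 ≈ 0.4446%

step 1 [0.5y] zero: DF = P = 9919/10000 ≈ 0.991900
step 2 [1y] zero: DF = P = 9897/10000 ≈ 0.989700
step 3 [1.5y] zero: DF = P = 9541/10000 ≈ 0.954100
step 4 [2y] swap r/2=823/38534: DF=(1 − 823/38534·(0.991900+0.989700+0.954100))/(1+823/38534) = 9177/10000 ≈ 0.917700
step 5 [2.5y] bond c/2=21/800: DF=(806357/800000 − 21/800·(0.991900+0.989700+0.954100+0.917700))/(1+21/800) = 2209/2500 ≈ 0.883600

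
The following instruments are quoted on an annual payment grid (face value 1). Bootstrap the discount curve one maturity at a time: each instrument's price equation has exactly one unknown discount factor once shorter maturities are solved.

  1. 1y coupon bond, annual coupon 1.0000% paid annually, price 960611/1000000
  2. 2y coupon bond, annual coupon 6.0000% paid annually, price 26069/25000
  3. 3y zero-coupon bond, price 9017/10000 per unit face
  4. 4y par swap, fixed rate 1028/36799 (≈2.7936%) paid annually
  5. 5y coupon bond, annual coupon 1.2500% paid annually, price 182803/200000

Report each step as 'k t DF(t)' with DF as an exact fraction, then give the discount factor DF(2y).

step 1 [1y] bond c/1=1/100: DF=(960611/1000000 − 1/100·(0))/(1+1/100) = 9511/10000 ≈ 0.951100
step 2 [2y] bond c/1=3/50: DF=(26069/25000 − 3/50·(0.951100))/(1+3/50) = 9299/10000 ≈ 0.929900
step 3 [3y] zero: DF = P = 9017/10000 ≈ 0.901700
step 4 [4y] swap r/1=1028/36799: DF=(1 − 1028/36799·(0.951100+0.929900+0.901700))/(1+1028/36799) = 2243/2500 ≈ 0.897200
step 5 [5y] bond c/1=1/80: DF=(182803/200000 − 1/80·(0.951100+0.929900+0.901700+0.897200))/(1+1/80) = 8573/10000 ≈ 0.857300

1 1 9511/10000
2 2 9299/10000
3 3 9017/10000
4 4 2243/2500
5 5 8573/10000
DF(2y) = 9299/10000 ≈ 0.929900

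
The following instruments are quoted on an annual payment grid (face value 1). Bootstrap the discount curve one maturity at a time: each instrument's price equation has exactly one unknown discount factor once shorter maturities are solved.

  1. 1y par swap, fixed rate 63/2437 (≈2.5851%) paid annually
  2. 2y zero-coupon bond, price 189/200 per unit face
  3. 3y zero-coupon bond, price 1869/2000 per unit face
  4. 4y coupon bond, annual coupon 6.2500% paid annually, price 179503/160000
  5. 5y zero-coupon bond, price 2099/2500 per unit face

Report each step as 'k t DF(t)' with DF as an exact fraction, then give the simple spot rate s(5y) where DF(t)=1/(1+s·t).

1 1 2437/2500
2 2 189/200
3 3 1869/2000
4 4 111/125
5 5 2099/2500
s(5y) = (1/(2099/2500) − 1)/(5) = 401/10495 ≈ 3.8209%

step 1 [1y] swap r/1=63/2437: DF=(1 − 63/2437·(0))/(1+63/2437) = 2437/2500 ≈ 0.974800
step 2 [2y] zero: DF = P = 189/200 ≈ 0.945000
step 3 [3y] zero: DF = P = 1869/2000 ≈ 0.934500
step 4 [4y] bond c/1=1/16: DF=(179503/160000 − 1/16·(0.974800+0.945000+0.934500))/(1+1/16) = 111/125 ≈ 0.888000
step 5 [5y] zero: DF = P = 2099/2500 ≈ 0.839600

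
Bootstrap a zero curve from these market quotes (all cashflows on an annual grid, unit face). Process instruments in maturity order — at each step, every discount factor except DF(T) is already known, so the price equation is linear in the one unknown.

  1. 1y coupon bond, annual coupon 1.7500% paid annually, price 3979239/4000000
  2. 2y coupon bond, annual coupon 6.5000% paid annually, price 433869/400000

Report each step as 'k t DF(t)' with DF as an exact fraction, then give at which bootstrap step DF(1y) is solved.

1 1 9777/10000
2 2 2397/2500
DF(1y) is solved at step 1

step 1 [1y] bond c/1=7/400: DF=(3979239/4000000 − 7/400·(0))/(1+7/400) = 9777/10000 ≈ 0.977700
step 2 [2y] bond c/1=13/200: DF=(433869/400000 − 13/200·(0.977700))/(1+13/200) = 2397/2500 ≈ 0.958800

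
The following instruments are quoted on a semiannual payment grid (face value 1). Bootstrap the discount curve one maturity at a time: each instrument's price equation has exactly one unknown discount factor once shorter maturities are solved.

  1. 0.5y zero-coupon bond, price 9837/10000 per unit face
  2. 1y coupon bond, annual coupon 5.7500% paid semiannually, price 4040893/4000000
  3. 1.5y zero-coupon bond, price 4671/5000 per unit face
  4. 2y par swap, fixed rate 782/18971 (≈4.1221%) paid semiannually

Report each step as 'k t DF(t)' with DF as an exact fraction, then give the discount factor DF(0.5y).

step 1 [0.5y] zero: DF = P = 9837/10000 ≈ 0.983700
step 2 [1y] bond c/2=23/800: DF=(4040893/4000000 − 23/800·(0.983700))/(1+23/800) = 1909/2000 ≈ 0.954500
step 3 [1.5y] zero: DF = P = 4671/5000 ≈ 0.934200
step 4 [2y] swap r/2=391/18971: DF=(1 − 391/18971·(0.983700+0.954500+0.934200))/(1+391/18971) = 4609/5000 ≈ 0.921800

1 1/2 9837/10000
2 1 1909/2000
3 3/2 4671/5000
4 2 4609/5000
DF(0.5y) = 9837/10000 ≈ 0.983700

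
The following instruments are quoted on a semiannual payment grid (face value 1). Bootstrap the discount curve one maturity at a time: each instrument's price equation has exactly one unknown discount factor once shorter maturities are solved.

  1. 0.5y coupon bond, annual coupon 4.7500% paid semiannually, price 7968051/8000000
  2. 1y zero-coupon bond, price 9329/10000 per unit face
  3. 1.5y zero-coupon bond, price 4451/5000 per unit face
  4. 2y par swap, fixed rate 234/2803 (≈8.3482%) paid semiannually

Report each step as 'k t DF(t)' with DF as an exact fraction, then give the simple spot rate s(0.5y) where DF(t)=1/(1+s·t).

step 1 [0.5y] bond c/2=19/800: DF=(7968051/8000000 − 19/800·(0))/(1+19/800) = 9729/10000 ≈ 0.972900
step 2 [1y] zero: DF = P = 9329/10000 ≈ 0.932900
step 3 [1.5y] zero: DF = P = 4451/5000 ≈ 0.890200
step 4 [2y] swap r/2=117/2803: DF=(1 − 117/2803·(0.972900+0.932900+0.890200))/(1+117/2803) = 8479/10000 ≈ 0.847900

1 1/2 9729/10000
2 1 9329/10000
3 3/2 4451/5000
4 2 8479/10000
s(0.5y) = (1/(9729/10000) − 1)/(1/2) = 542/9729 ≈ 5.5710%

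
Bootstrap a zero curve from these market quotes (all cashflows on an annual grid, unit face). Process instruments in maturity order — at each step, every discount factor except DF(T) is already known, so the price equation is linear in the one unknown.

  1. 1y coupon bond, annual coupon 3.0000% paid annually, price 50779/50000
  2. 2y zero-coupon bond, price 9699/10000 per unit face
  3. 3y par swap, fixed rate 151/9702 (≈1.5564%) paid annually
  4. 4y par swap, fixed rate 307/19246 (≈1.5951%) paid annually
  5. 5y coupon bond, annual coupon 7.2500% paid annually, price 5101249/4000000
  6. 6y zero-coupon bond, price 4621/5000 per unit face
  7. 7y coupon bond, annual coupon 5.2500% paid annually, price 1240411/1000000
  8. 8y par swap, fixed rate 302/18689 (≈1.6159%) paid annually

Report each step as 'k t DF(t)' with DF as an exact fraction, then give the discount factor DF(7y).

1 1 493/500
2 2 9699/10000
3 3 9547/10000
4 4 4693/5000
5 5 9289/10000
6 6 4621/5000
7 7 8941/10000
8 8 1099/1250
DF(7y) = 8941/10000 ≈ 0.894100

step 1 [1y] bond c/1=3/100: DF=(50779/50000 − 3/100·(0))/(1+3/100) = 493/500 ≈ 0.986000
step 2 [2y] zero: DF = P = 9699/10000 ≈ 0.969900
step 3 [3y] swap r/1=151/9702: DF=(1 − 151/9702·(0.986000+0.969900))/(1+151/9702) = 9547/10000 ≈ 0.954700
step 4 [4y] swap r/1=307/19246: DF=(1 − 307/19246·(0.986000+0.969900+0.954700))/(1+307/19246) = 4693/5000 ≈ 0.938600
step 5 [5y] bond c/1=29/400: DF=(5101249/4000000 − 29/400·(0.986000+0.969900+0.954700+0.938600))/(1+29/400) = 9289/10000 ≈ 0.928900
step 6 [6y] zero: DF = P = 4621/5000 ≈ 0.924200
step 7 [7y] bond c/1=21/400: DF=(1240411/1000000 − 21/400·(0.986000+0.969900+0.954700+0.938600+0.928900+0.924200))/(1+21/400) = 8941/10000 ≈ 0.894100
step 8 [8y] swap r/1=302/18689: DF=(1 − 302/18689·(0.986000+0.969900+0.954700+0.938600+0.928900+0.924200+0.894100))/(1+302/18689) = 1099/1250 ≈ 0.879200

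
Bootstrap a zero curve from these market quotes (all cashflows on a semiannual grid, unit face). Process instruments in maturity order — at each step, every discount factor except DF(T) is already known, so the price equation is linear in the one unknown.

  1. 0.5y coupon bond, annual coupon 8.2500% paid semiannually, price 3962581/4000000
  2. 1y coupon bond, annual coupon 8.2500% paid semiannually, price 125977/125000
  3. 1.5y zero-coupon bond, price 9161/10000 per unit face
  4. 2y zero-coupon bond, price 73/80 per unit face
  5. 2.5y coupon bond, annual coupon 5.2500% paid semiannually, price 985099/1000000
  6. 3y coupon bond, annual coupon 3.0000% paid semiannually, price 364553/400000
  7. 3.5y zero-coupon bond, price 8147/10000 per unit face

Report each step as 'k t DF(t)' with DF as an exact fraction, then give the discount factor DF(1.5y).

1 1/2 4757/5000
2 1 4651/5000
3 3/2 9161/10000
4 2 73/80
5 5/2 173/200
6 3 8303/10000
7 7/2 8147/10000
DF(1.5y) = 9161/10000 ≈ 0.916100

step 1 [0.5y] bond c/2=33/800: DF=(3962581/4000000 − 33/800·(0))/(1+33/800) = 4757/5000 ≈ 0.951400
step 2 [1y] bond c/2=33/800: DF=(125977/125000 − 33/800·(0.951400))/(1+33/800) = 4651/5000 ≈ 0.930200
step 3 [1.5y] zero: DF = P = 9161/10000 ≈ 0.916100
step 4 [2y] zero: DF = P = 73/80 ≈ 0.912500
step 5 [2.5y] bond c/2=21/800: DF=(985099/1000000 − 21/800·(0.951400+0.930200+0.916100+0.912500))/(1+21/800) = 173/200 ≈ 0.865000
step 6 [3y] bond c/2=3/200: DF=(364553/400000 − 3/200·(0.951400+0.930200+0.916100+0.912500+0.865000))/(1+3/200) = 8303/10000 ≈ 0.830300
step 7 [3.5y] zero: DF = P = 8147/10000 ≈ 0.814700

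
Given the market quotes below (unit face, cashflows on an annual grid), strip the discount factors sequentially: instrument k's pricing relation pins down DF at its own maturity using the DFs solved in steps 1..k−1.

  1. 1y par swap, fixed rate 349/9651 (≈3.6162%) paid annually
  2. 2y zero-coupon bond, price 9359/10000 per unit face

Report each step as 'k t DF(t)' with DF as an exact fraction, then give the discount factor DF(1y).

step 1 [1y] swap r/1=349/9651: DF=(1 − 349/9651·(0))/(1+349/9651) = 9651/10000 ≈ 0.965100
step 2 [2y] zero: DF = P = 9359/10000 ≈ 0.935900

1 1 9651/10000
2 2 9359/10000
DF(1y) = 9651/10000 ≈ 0.965100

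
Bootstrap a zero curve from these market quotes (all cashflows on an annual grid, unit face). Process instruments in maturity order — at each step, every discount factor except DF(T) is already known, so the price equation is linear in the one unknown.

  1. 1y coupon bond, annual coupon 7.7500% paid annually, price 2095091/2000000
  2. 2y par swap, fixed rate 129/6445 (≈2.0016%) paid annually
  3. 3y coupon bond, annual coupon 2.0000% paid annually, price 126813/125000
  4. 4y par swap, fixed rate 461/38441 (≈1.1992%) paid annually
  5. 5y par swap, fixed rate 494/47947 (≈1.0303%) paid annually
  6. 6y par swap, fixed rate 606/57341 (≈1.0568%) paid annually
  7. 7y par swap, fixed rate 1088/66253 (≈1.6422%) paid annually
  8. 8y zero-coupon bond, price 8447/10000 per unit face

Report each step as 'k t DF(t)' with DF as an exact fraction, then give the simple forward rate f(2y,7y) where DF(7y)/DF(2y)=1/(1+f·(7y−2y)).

1 1 4861/5000
2 2 9613/10000
3 3 9567/10000
4 4 9539/10000
5 5 4753/5000
6 6 4697/5000
7 7 557/625
8 8 8447/10000
f(2y,7y) = ((9613/10000)/(557/625) − 1)/(5) = 701/44560 ≈ 1.5732%

step 1 [1y] bond c/1=31/400: DF=(2095091/2000000 − 31/400·(0))/(1+31/400) = 4861/5000 ≈ 0.972200
step 2 [2y] swap r/1=129/6445: DF=(1 − 129/6445·(0.972200))/(1+129/6445) = 9613/10000 ≈ 0.961300
step 3 [3y] bond c/1=1/50: DF=(126813/125000 − 1/50·(0.972200+0.961300))/(1+1/50) = 9567/10000 ≈ 0.956700
step 4 [4y] swap r/1=461/38441: DF=(1 − 461/38441·(0.972200+0.961300+0.956700))/(1+461/38441) = 9539/10000 ≈ 0.953900
step 5 [5y] swap r/1=494/47947: DF=(1 − 494/47947·(0.972200+0.961300+0.956700+0.953900))/(1+494/47947) = 4753/5000 ≈ 0.950600
step 6 [6y] swap r/1=606/57341: DF=(1 − 606/57341·(0.972200+0.961300+0.956700+0.953900+0.950600))/(1+606/57341) = 4697/5000 ≈ 0.939400
step 7 [7y] swap r/1=1088/66253: DF=(1 − 1088/66253·(0.972200+0.961300+0.956700+0.953900+0.950600+0.939400))/(1+1088/66253) = 557/625 ≈ 0.891200
step 8 [8y] zero: DF = P = 8447/10000 ≈ 0.844700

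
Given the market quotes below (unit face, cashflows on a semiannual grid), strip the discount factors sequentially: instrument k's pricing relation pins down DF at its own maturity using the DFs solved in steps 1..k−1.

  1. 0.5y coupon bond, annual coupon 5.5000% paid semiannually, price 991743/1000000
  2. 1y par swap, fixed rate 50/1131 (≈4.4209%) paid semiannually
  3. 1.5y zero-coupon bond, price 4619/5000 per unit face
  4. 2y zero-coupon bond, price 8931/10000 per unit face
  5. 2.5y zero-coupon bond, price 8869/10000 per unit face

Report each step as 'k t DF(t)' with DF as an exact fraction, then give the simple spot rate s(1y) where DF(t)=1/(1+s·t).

step 1 [0.5y] bond c/2=11/400: DF=(991743/1000000 − 11/400·(0))/(1+11/400) = 2413/2500 ≈ 0.965200
step 2 [1y] swap r/2=25/1131: DF=(1 − 25/1131·(0.965200))/(1+25/1131) = 383/400 ≈ 0.957500
step 3 [1.5y] zero: DF = P = 4619/5000 ≈ 0.923800
step 4 [2y] zero: DF = P = 8931/10000 ≈ 0.893100
step 5 [2.5y] zero: DF = P = 8869/10000 ≈ 0.886900

1 1/2 2413/2500
2 1 383/400
3 3/2 4619/5000
4 2 8931/10000
5 5/2 8869/10000
s(1y) = (1/(383/400) − 1)/(1) = 17/383 ≈ 4.4386%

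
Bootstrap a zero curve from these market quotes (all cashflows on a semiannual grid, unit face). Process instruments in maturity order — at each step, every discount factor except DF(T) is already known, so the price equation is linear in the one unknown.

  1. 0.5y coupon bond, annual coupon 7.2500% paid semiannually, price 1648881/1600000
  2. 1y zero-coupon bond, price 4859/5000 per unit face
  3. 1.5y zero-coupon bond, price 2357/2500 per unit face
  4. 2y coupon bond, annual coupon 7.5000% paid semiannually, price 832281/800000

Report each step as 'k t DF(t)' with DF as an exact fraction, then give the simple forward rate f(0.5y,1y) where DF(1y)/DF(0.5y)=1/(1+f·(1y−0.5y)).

1 1/2 1989/2000
2 1 4859/5000
3 3/2 2357/2500
4 2 561/625
f(0.5y,1y) = ((1989/2000)/(4859/5000) − 1)/(1/2) = 227/4859 ≈ 4.6717%

step 1 [0.5y] bond c/2=29/800: DF=(1648881/1600000 − 29/800·(0))/(1+29/800) = 1989/2000 ≈ 0.994500
step 2 [1y] zero: DF = P = 4859/5000 ≈ 0.971800
step 3 [1.5y] zero: DF = P = 2357/2500 ≈ 0.942800
step 4 [2y] bond c/2=3/80: DF=(832281/800000 − 3/80·(0.994500+0.971800+0.942800))/(1+3/80) = 561/625 ≈ 0.897600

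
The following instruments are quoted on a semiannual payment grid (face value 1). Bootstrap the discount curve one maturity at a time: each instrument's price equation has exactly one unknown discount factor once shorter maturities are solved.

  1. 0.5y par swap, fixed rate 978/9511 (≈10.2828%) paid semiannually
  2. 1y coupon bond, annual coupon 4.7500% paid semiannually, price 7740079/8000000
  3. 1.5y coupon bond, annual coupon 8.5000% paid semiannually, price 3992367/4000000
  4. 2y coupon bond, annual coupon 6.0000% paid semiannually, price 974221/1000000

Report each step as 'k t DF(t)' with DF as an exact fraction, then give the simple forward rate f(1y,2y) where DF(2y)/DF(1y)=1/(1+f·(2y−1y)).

step 1 [0.5y] swap r/2=489/9511: DF=(1 − 489/9511·(0))/(1+489/9511) = 9511/10000 ≈ 0.951100
step 2 [1y] bond c/2=19/800: DF=(7740079/8000000 − 19/800·(0.951100))/(1+19/800) = 923/1000 ≈ 0.923000
step 3 [1.5y] bond c/2=17/400: DF=(3992367/4000000 − 17/400·(0.951100+0.923000))/(1+17/400) = 881/1000 ≈ 0.881000
step 4 [2y] bond c/2=3/100: DF=(974221/1000000 − 3/100·(0.951100+0.923000+0.881000))/(1+3/100) = 541/625 ≈ 0.865600

1 1/2 9511/10000
2 1 923/1000
3 3/2 881/1000
4 2 541/625
f(1y,2y) = ((923/1000)/(541/625) − 1)/(1) = 287/4328 ≈ 6.6312%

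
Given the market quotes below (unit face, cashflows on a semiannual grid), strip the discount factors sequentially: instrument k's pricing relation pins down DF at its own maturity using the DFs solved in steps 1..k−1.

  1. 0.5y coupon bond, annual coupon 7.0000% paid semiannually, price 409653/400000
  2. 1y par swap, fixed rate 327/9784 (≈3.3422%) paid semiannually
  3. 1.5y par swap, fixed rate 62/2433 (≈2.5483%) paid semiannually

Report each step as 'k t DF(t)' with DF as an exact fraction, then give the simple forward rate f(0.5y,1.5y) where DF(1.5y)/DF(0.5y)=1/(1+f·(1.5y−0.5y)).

step 1 [0.5y] bond c/2=7/200: DF=(409653/400000 − 7/200·(0))/(1+7/200) = 1979/2000 ≈ 0.989500
step 2 [1y] swap r/2=327/19568: DF=(1 − 327/19568·(0.989500))/(1+327/19568) = 9673/10000 ≈ 0.967300
step 3 [1.5y] swap r/2=31/2433: DF=(1 − 31/2433·(0.989500+0.967300))/(1+31/2433) = 2407/2500 ≈ 0.962800

1 1/2 1979/2000
2 1 9673/10000
3 3/2 2407/2500
f(0.5y,1.5y) = ((1979/2000)/(2407/2500) − 1)/(1) = 267/9628 ≈ 2.7732%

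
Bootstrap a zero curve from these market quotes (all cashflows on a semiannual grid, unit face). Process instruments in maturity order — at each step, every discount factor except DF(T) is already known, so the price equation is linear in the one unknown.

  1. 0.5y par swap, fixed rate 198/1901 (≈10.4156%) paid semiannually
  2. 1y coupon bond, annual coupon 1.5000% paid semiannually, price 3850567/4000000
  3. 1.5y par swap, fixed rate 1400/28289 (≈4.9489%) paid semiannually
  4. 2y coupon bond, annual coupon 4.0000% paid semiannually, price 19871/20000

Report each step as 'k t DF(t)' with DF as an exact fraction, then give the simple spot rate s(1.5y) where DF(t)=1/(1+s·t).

1 1/2 1901/2000
2 1 2371/2500
3 3/2 93/100
4 2 4593/5000
s(1.5y) = (1/(93/100) − 1)/(3/2) = 14/279 ≈ 5.0179%

step 1 [0.5y] swap r/2=99/1901: DF=(1 − 99/1901·(0))/(1+99/1901) = 1901/2000 ≈ 0.950500
step 2 [1y] bond c/2=3/400: DF=(3850567/4000000 − 3/400·(0.950500))/(1+3/400) = 2371/2500 ≈ 0.948400
step 3 [1.5y] swap r/2=700/28289: DF=(1 − 700/28289·(0.950500+0.948400))/(1+700/28289) = 93/100 ≈ 0.930000
step 4 [2y] bond c/2=1/50: DF=(19871/20000 − 1/50·(0.950500+0.948400+0.930000))/(1+1/50) = 4593/5000 ≈ 0.918600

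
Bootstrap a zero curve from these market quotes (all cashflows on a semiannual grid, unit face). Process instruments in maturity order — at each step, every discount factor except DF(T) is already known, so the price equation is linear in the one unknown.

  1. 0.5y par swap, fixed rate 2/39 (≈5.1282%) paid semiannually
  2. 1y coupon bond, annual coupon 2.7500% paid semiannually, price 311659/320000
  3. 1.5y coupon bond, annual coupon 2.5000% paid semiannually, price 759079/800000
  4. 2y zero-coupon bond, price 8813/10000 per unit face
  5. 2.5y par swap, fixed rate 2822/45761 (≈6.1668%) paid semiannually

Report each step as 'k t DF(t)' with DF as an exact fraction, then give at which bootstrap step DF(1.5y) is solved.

step 1 [0.5y] swap r/2=1/39: DF=(1 − 1/39·(0))/(1+1/39) = 39/40 ≈ 0.975000
step 2 [1y] bond c/2=11/800: DF=(311659/320000 − 11/800·(0.975000))/(1+11/800) = 379/400 ≈ 0.947500
step 3 [1.5y] bond c/2=1/80: DF=(759079/800000 − 1/80·(0.975000+0.947500))/(1+1/80) = 4567/5000 ≈ 0.913400
step 4 [2y] zero: DF = P = 8813/10000 ≈ 0.881300
step 5 [2.5y] swap r/2=1411/45761: DF=(1 − 1411/45761·(0.975000+0.947500+0.913400+0.881300))/(1+1411/45761) = 8589/10000 ≈ 0.858900

1 1/2 39/40
2 1 379/400
3 3/2 4567/5000
4 2 8813/10000
5 5/2 8589/10000
DF(1.5y) is solved at step 3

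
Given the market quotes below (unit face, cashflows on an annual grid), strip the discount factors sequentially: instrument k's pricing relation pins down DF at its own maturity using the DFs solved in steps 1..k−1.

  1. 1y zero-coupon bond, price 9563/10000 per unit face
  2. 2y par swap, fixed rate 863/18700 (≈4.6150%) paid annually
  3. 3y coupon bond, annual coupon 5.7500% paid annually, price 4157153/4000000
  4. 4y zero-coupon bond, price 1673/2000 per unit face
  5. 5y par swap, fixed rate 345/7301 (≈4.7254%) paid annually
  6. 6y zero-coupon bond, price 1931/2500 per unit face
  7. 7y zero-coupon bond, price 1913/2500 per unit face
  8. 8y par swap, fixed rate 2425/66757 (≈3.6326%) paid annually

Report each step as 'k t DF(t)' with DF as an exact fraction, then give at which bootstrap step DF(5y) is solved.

step 1 [1y] zero: DF = P = 9563/10000 ≈ 0.956300
step 2 [2y] swap r/1=863/18700: DF=(1 − 863/18700·(0.956300))/(1+863/18700) = 9137/10000 ≈ 0.913700
step 3 [3y] bond c/1=23/400: DF=(4157153/4000000 − 23/400·(0.956300+0.913700))/(1+23/400) = 8811/10000 ≈ 0.881100
step 4 [4y] zero: DF = P = 1673/2000 ≈ 0.836500
step 5 [5y] swap r/1=345/7301: DF=(1 − 345/7301·(0.956300+0.913700+0.881100+0.836500))/(1+345/7301) = 793/1000 ≈ 0.793000
step 6 [6y] zero: DF = P = 1931/2500 ≈ 0.772400
step 7 [7y] zero: DF = P = 1913/2500 ≈ 0.765200
step 8 [8y] swap r/1=2425/66757: DF=(1 − 2425/66757·(0.956300+0.913700+0.881100+0.836500+0.793000+0.772400+0.765200))/(1+2425/66757) = 303/400 ≈ 0.757500

1 1 9563/10000
2 2 9137/10000
3 3 8811/10000
4 4 1673/2000
5 5 793/1000
6 6 1931/2500
7 7 1913/2500
8 8 303/400
DF(5y) is solved at step 5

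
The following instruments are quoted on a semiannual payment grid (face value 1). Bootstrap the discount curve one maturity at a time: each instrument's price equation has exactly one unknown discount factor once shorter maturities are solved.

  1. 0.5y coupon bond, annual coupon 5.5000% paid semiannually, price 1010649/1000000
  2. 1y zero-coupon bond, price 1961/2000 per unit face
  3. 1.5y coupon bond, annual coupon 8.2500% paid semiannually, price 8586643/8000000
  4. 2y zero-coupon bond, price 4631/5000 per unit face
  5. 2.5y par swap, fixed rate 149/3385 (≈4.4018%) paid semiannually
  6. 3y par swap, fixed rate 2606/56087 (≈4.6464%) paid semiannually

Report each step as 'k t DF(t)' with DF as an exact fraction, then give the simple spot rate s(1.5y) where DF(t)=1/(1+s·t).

step 1 [0.5y] bond c/2=11/400: DF=(1010649/1000000 − 11/400·(0))/(1+11/400) = 2459/2500 ≈ 0.983600
step 2 [1y] zero: DF = P = 1961/2000 ≈ 0.980500
step 3 [1.5y] bond c/2=33/800: DF=(8586643/8000000 − 33/800·(0.983600+0.980500))/(1+33/800) = 953/1000 ≈ 0.953000
step 4 [2y] zero: DF = P = 4631/5000 ≈ 0.926200
step 5 [2.5y] swap r/2=149/6770: DF=(1 − 149/6770·(0.983600+0.980500+0.953000+0.926200))/(1+149/6770) = 8957/10000 ≈ 0.895700
step 6 [3y] swap r/2=1303/56087: DF=(1 − 1303/56087·(0.983600+0.980500+0.953000+0.926200+0.895700))/(1+1303/56087) = 8697/10000 ≈ 0.869700

1 1/2 2459/2500
2 1 1961/2000
3 3/2 953/1000
4 2 4631/5000
5 5/2 8957/10000
6 3 8697/10000
s(1.5y) = (1/(953/1000) − 1)/(3/2) = 94/2859 ≈ 3.2879%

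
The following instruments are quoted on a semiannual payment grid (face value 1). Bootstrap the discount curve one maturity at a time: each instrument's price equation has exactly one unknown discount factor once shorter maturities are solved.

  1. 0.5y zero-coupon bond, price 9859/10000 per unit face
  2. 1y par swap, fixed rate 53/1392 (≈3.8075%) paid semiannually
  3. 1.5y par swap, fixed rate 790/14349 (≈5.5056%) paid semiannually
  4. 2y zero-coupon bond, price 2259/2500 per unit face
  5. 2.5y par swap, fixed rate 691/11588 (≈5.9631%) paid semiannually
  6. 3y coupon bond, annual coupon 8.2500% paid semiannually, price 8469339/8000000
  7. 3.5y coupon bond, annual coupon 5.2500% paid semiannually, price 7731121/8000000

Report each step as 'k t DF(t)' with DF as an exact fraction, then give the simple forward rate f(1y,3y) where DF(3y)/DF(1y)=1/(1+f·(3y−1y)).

step 1 [0.5y] zero: DF = P = 9859/10000 ≈ 0.985900
step 2 [1y] swap r/2=53/2784: DF=(1 − 53/2784·(0.985900))/(1+53/2784) = 9629/10000 ≈ 0.962900
step 3 [1.5y] swap r/2=395/14349: DF=(1 − 395/14349·(0.985900+0.962900))/(1+395/14349) = 921/1000 ≈ 0.921000
step 4 [2y] zero: DF = P = 2259/2500 ≈ 0.903600
step 5 [2.5y] swap r/2=691/23176: DF=(1 − 691/23176·(0.985900+0.962900+0.921000+0.903600))/(1+691/23176) = 4309/5000 ≈ 0.861800
step 6 [3y] bond c/2=33/800: DF=(8469339/8000000 − 33/800·(0.985900+0.962900+0.921000+0.903600+0.861800))/(1+33/800) = 8331/10000 ≈ 0.833100
step 7 [3.5y] bond c/2=21/800: DF=(7731121/8000000 − 21/800·(0.985900+0.962900+0.921000+0.903600+0.861800+0.833100))/(1+21/800) = 4009/5000 ≈ 0.801800

1 1/2 9859/10000
2 1 9629/10000
3 3/2 921/1000
4 2 2259/2500
5 5/2 4309/5000
6 3 8331/10000
7 7/2 4009/5000
f(1y,3y) = ((9629/10000)/(8331/10000) − 1)/(2) = 649/8331 ≈ 7.7902%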